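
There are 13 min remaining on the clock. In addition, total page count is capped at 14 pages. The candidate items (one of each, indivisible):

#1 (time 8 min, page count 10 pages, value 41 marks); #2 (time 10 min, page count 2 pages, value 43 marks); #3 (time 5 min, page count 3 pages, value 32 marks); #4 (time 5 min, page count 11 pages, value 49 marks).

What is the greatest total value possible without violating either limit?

Feasible sets respecting both limits:
- #3+#4: time 10, page count 14, value 81
- #1+#3: time 13, page count 13, value 73
- #4: time 5, page count 11, value 49
Best: 81 marks.

81 marks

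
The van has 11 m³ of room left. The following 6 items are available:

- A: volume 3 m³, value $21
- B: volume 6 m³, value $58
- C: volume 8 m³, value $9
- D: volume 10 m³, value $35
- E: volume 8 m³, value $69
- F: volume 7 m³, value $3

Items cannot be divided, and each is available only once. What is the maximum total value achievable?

Check high-value combinations within 11 m³:
- A+E: volume 3+8=11, value 21+69=90
- A+B: volume 3+6=9, value 21+58=79
- E: volume 8, value 69
- B: volume 6, value 58
- D: volume 10, value 35
Best: $90.

$90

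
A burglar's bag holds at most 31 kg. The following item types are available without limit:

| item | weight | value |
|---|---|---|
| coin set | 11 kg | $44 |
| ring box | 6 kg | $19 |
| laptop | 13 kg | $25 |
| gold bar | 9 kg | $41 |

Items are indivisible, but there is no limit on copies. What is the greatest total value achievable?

$129

Best value-per-unit is gold bar at 41/9; filling with it alone gives 3×41 = 123.
Optimal mix: 2×coin set + 1×gold bar → weight 31, value 129.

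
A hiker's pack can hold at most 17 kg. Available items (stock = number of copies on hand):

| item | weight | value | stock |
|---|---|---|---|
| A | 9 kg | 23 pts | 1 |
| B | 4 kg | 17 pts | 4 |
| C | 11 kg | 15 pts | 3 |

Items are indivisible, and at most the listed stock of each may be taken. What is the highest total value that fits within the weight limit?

68 pts

Top feasible selections:
- 4×B: weight 16, value 68
- 1×A + 2×B: weight 17, value 57
Best: 68 pts.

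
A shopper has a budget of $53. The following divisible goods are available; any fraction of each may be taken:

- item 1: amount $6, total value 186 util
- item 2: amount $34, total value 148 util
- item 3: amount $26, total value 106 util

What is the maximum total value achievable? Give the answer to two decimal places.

387.00

Take in order of value per unit:
- item 1 (186/6 per unit): all 6 → value 186, running total 186.00
- item 2 (148/34 per unit): all 34 → value 148, running total 334.00
- item 3 (106/26 per unit): 13 of 26 → value 13×106/26 = 53.0000, running total 387.00
Total 387.00.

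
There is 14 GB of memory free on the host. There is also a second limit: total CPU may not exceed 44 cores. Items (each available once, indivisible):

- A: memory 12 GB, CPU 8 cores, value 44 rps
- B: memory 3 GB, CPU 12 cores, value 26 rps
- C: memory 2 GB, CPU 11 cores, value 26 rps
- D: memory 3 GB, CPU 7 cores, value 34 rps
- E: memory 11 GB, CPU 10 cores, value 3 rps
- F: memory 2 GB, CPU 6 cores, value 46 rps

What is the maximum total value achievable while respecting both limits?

132 rps

Feasible sets respecting both limits:
- B+C+D+F: memory 10, CPU 36, value 132
- B+D+F: memory 8, CPU 25, value 106
- C+D+F: memory 7, CPU 24, value 106
- B+C+F: memory 7, CPU 29, value 98
Best: 132 rps.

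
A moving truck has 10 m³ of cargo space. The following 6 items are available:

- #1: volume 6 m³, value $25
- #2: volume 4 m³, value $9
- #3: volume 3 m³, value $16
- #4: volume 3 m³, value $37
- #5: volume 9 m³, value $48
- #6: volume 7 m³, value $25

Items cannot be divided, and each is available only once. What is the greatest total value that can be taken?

$62

Check high-value combinations within 10 m³:
- #1+#4: volume 6+3=9, value 25+37=62
- #2+#3+#4: volume 4+3+3=10, value 9+16+37=62
- #4+#6: volume 3+7=10, value 37+25=62
- #3+#4: volume 3+3=6, value 16+37=53
Best: $62.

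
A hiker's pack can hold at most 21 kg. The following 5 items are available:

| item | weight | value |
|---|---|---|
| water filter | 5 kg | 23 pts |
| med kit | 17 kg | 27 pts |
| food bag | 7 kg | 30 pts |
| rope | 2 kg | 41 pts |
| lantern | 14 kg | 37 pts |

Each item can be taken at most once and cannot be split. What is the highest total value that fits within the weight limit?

Check high-value combinations within 21 kg:
- water filter+rope+lantern: weight 5+2+14=21, value 23+41+37=101
- water filter+food bag+rope: weight 5+7+2=14, value 23+30+41=94
- rope+lantern: weight 2+14=16, value 41+37=78
- food bag+rope: weight 7+2=9, value 30+41=71
- med kit+rope: weight 17+2=19, value 27+41=68
Best: 101 pts.

101 pts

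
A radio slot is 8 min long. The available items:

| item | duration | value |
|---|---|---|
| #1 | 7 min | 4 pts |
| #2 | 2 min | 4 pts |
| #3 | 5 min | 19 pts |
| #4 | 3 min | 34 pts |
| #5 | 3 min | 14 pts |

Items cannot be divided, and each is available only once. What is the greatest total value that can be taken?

53 pts

Check high-value combinations within 8 min:
- #3+#4: duration 5+3=8, value 19+34=53
- #2+#4+#5: duration 2+3+3=8, value 4+34+14=52
- #4+#5: duration 3+3=6, value 34+14=48
- #2+#4: duration 2+3=5, value 4+34=38
Best: 53 pts.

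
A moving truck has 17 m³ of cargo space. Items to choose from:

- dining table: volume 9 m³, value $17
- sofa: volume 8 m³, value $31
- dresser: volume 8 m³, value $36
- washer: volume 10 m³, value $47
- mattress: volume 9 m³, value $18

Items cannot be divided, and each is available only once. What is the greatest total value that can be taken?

$67

This is a 0/1 knapsack; check combinations near the capacity.
- sofa+dresser: volume 8+8=16, value 31+36=67
- dresser+mattress: volume 8+9=17, value 36+18=54
- dining table+dresser: volume 9+8=17, value 17+36=53
Best: $67.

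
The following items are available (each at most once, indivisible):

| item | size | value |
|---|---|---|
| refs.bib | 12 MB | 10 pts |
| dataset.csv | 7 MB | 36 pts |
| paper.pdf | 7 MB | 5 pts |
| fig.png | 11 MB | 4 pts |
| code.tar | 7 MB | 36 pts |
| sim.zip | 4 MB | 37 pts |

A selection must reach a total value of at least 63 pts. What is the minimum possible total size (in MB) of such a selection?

Subsets with value ≥ 63, sorted by total size:
- dataset.csv+sim.zip: size 11, value 73
- code.tar+sim.zip: size 11, value 73
- dataset.csv+code.tar: size 14, value 72
- dataset.csv+code.tar+sim.zip: size 18, value 109
Minimum size: 11 MB.

11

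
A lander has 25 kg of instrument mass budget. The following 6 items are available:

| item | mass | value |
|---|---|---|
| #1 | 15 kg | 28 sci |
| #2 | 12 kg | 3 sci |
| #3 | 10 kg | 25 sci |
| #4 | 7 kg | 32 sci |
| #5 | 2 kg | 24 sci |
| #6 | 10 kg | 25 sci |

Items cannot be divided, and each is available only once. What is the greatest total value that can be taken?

84 sci

Check high-value combinations within 25 kg:
- #1+#4+#5: mass 15+7+2=24, value 28+32+24=84
- #3+#4+#5: mass 10+7+2=19, value 25+32+24=81
- #4+#5+#6: mass 7+2+10=19, value 32+24+25=81
- #3+#5+#6: mass 10+2+10=22, value 25+24+25=74
- #1+#4: mass 15+7=22, value 28+32=60
Best: 84 sci.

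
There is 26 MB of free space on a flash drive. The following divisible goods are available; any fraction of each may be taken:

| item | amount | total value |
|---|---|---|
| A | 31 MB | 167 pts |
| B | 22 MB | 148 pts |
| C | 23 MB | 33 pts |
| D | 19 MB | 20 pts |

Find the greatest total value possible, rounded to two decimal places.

Take in order of value per unit:
- B (148/22 per unit): all 22 → value 148, running total 148.00
- A (167/31 per unit): 4 of 31 → value 4×167/31 = 21.5484, running total 169.55
Total 169.55.

169.55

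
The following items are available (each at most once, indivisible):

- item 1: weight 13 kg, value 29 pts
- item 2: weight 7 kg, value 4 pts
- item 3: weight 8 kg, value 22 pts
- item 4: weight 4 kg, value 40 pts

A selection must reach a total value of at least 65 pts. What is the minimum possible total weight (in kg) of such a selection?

17

Subsets with value ≥ 65, sorted by total weight:
- item 1+item 4: weight 17, value 69
- item 2+item 3+item 4: weight 19, value 66
- item 1+item 2+item 4: weight 24, value 73
Minimum weight: 17 kg.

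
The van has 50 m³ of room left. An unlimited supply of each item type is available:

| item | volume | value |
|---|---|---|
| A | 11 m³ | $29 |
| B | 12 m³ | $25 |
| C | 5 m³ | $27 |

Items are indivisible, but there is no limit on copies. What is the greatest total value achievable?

$270

Best value-per-unit is C at 27/5, and filling with it alone uses volume 10×5=50. No mix of the others beats 10×27 = 270.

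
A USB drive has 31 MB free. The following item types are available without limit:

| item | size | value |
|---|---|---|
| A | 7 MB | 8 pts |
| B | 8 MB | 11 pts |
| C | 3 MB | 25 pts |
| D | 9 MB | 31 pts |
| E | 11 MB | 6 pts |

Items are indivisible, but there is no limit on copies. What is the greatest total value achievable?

Best value-per-unit is C at 25/3, and filling with it alone uses size 10×3=30. No mix of the others beats 10×25 = 250.

250 pts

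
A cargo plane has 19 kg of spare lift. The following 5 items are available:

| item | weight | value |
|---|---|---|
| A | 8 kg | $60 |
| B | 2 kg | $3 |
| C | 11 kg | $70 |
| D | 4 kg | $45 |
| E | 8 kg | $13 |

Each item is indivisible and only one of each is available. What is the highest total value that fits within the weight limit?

$130

Check high-value combinations within 19 kg:
- A+C: weight 8+11=19, value 60+70=130
- B+C+D: weight 2+11+4=17, value 3+70+45=118
- C+D: weight 11+4=15, value 70+45=115
- A+B+D: weight 8+2+4=14, value 60+3+45=108
Best: $130.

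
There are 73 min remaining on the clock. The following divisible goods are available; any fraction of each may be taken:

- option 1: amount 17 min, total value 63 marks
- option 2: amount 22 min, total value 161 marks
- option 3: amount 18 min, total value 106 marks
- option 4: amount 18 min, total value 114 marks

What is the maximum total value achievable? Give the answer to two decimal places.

436.59

Take in order of value per unit:
- option 2 (161/22 per unit): all 22 → value 161, running total 161.00
- option 4 (114/18 per unit): all 18 → value 114, running total 275.00
- option 3 (106/18 per unit): all 18 → value 106, running total 381.00
- option 1 (63/17 per unit): 15 of 17 → value 15×63/17 = 55.5882, running total 436.59
Total 436.59.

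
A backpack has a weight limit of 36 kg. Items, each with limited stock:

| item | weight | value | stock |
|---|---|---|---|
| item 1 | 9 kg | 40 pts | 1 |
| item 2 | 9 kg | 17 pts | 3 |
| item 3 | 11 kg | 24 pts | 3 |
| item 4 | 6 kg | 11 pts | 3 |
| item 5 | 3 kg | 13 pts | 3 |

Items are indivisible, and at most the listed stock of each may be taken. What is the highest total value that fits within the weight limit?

Top feasible selections:
- 1×item 1 + 1×item 3 + 1×item 4 + 3×item 5: weight 35, value 114
- 1×item 1 + 2×item 2 + 3×item 5: weight 36, value 113
- 1×item 1 + 3×item 4 + 3×item 5: weight 36, value 112
Best: 114 pts.

114 pts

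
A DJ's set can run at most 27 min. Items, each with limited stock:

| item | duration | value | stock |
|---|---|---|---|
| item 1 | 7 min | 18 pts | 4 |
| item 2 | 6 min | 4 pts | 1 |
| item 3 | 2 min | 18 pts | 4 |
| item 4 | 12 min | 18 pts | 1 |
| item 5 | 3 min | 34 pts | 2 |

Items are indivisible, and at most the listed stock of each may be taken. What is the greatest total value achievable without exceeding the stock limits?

162 pts

Best selections within duration 27 and stock limits:
- 1×item 1 + 1×item 2 + 4×item 3 + 2×item 5: duration 27, value 162
- 1×item 1 + 4×item 3 + 2×item 5: duration 21, value 158
Best: 162 pts.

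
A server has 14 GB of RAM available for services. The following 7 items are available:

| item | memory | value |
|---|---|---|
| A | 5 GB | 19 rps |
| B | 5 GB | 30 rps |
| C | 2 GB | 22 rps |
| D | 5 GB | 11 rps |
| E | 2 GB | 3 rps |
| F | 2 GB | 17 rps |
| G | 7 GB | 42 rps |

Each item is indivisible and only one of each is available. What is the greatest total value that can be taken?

94 rps

Check high-value combinations within 14 GB:
- B+C+G: memory 5+2+7=14, value 30+22+42=94
- B+F+G: memory 5+2+7=14, value 30+17+42=89
- A+B+C+F: memory 5+5+2+2=14, value 19+30+22+17=88
- C+E+F+G: memory 2+2+2+7=13, value 22+3+17+42=84
Best: 94 rps.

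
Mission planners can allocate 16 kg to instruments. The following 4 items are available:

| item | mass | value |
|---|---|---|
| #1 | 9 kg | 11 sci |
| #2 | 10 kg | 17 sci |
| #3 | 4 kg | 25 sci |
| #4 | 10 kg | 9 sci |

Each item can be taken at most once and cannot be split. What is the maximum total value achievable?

42 sci

Check high-value combinations within 16 kg:
- #2+#3: mass 10+4=14, value 17+25=42
- #1+#3: mass 9+4=13, value 11+25=36
- #3+#4: mass 4+10=14, value 25+9=34
- #3: mass 4, value 25
Best: 42 sci.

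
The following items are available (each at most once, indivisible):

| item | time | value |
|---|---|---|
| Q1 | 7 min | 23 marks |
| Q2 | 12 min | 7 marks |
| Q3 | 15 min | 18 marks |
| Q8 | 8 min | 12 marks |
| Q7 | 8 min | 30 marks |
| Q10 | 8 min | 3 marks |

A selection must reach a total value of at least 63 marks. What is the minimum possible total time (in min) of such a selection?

Subsets with value ≥ 63, sorted by total time:
- Q1+Q8+Q7: time 23, value 65
- Q1+Q3+Q7: time 30, value 71
Minimum time: 23 min.

23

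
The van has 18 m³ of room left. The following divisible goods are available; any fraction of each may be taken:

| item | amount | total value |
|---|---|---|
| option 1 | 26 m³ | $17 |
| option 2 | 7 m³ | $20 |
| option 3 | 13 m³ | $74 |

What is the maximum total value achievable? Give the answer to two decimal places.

Take in order of value per unit:
- option 3 (74/13 per unit): all 13 → value 74, running total 74.00
- option 2 (20/7 per unit): 5 of 7 → value 5×20/7 = 14.2857, running total 88.29
Total 88.29.

88.29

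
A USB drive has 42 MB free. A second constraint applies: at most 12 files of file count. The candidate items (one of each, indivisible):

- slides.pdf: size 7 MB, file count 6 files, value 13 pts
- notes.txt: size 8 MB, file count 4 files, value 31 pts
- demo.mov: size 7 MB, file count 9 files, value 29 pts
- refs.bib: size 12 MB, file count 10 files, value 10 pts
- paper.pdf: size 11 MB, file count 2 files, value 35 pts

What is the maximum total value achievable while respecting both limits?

79 pts

Feasible sets respecting both limits:
- slides.pdf+notes.txt+paper.pdf: size 26, file count 12, value 79
- notes.txt+paper.pdf: size 19, file count 6, value 66
- demo.mov+paper.pdf: size 18, file count 11, value 64
Best: 79 pts.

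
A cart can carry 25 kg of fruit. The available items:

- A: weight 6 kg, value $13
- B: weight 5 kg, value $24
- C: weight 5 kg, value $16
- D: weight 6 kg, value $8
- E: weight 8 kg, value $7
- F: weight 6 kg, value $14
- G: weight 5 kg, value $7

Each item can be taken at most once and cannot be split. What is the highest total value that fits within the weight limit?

Check high-value combinations within 25 kg:
- A+B+C+F: weight 6+5+5+6=22, value 13+24+16+14=67
- B+C+D+F: weight 5+5+6+6=22, value 24+16+8+14=62
- B+C+F+G: weight 5+5+6+5=21, value 24+16+14+7=61
- A+B+C+D: weight 6+5+5+6=22, value 13+24+16+8=61
- B+C+E+F: weight 5+5+8+6=24, value 24+16+7+14=61
Best: $67.

$67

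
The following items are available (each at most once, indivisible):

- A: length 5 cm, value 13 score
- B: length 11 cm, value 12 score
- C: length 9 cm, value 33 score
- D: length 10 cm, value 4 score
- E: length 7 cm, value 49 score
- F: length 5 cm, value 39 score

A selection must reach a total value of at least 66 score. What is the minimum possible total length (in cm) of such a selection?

Subsets with value ≥ 66, sorted by total length:
- E+F: length 12, value 88
- C+F: length 14, value 72
- C+E: length 16, value 82
Minimum length: 12 cm.

12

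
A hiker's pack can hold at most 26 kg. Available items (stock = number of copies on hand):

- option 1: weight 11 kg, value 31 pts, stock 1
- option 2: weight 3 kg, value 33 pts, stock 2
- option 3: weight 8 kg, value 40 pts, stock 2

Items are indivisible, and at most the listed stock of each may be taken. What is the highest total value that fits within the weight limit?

146 pts

Top feasible selections:
- 2×option 2 + 2×option 3: weight 22, value 146
- 1×option 1 + 2×option 2 + 1×option 3: weight 25, value 137
- 1×option 2 + 2×option 3: weight 19, value 113
- 2×option 2 + 1×option 3: weight 14, value 106
Best: 146 pts.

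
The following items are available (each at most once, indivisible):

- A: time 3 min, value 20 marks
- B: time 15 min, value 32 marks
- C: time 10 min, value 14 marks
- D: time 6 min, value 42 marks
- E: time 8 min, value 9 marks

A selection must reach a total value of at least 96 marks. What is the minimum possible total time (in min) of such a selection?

Subsets with value ≥ 96, sorted by total time:
- A+B+D+E: time 32, value 103
- A+B+C+D: time 34, value 108
- B+C+D+E: time 39, value 97
- A+B+C+D+E: time 42, value 117
Minimum time: 32 min.

32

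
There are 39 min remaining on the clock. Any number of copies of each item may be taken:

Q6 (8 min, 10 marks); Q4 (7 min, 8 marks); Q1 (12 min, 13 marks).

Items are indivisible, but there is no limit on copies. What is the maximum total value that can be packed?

Best value-per-unit is Q6 at 10/8; filling with it alone gives 4×10 = 40.
Optimal mix: 4×Q6 + 1×Q4 → time 39, value 48.

48 marks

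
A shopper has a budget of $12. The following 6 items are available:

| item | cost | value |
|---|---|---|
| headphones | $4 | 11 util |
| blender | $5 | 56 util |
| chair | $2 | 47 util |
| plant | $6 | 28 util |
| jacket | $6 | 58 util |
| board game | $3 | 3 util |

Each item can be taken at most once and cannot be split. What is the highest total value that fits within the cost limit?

116 util

Check high-value combinations within $12:
- headphones+chair+jacket: cost 4+2+6=12, value 11+47+58=116
- headphones+blender+chair: cost 4+5+2=11, value 11+56+47=114
- blender+jacket: cost 5+6=11, value 56+58=114
- chair+jacket+board game: cost 2+6+3=11, value 47+58+3=108
- blender+chair+board game: cost 5+2+3=10, value 56+47+3=106
Best: 116 util.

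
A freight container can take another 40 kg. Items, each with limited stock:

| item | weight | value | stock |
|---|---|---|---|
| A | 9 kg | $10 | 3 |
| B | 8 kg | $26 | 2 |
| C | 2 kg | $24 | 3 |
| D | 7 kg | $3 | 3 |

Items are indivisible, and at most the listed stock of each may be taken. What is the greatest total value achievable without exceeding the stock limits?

$144

Best selections within weight 40 and stock limits:
- 2×A + 2×B + 3×C: weight 40, value 144
- 1×A + 2×B + 3×C + 1×D: weight 38, value 137
- 1×A + 2×B + 3×C: weight 31, value 134
Best: $144.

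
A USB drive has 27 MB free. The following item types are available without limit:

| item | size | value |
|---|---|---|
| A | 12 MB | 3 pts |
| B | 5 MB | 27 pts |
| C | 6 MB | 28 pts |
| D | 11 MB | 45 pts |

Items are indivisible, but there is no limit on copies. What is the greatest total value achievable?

137 pts

Best value-per-unit is B at 27/5; filling with it alone gives 5×27 = 135.
Optimal mix: 3×B + 2×C → size 27, value 137.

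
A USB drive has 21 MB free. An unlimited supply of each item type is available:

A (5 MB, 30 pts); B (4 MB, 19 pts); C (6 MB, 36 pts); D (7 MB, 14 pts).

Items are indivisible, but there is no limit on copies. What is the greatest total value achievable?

126 pts

Best value-per-unit is A at 30/5; filling with it alone gives 4×30 = 120.
Optimal mix: 3×A + 1×C → size 21, value 126.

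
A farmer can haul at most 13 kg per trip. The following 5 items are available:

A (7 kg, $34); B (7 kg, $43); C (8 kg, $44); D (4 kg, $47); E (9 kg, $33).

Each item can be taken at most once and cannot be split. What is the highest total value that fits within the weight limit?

Check high-value combinations within 13 kg:
- C+D: weight 8+4=12, value 44+47=91
- B+D: weight 7+4=11, value 43+47=90
- A+D: weight 7+4=11, value 34+47=81
Best: $91.

$91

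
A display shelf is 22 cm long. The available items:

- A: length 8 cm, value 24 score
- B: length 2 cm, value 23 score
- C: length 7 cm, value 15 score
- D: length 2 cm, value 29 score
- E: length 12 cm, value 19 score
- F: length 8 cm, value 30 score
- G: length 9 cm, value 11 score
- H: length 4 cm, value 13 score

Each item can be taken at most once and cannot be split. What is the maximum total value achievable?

This is a 0/1 knapsack; check combinations near the capacity.
- A+B+D+F: length 8+2+2+8=20, value 24+23+29+30=106
- B+C+D+F: length 2+7+2+8=19, value 23+15+29+30=97
- A+D+F+H: length 8+2+8+4=22, value 24+29+30+13=96
Best: 106 score.

106 score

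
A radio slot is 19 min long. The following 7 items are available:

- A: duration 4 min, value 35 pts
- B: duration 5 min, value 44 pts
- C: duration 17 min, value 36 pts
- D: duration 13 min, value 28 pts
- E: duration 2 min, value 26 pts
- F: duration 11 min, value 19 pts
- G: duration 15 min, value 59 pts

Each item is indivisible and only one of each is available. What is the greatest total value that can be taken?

Check high-value combinations within 19 min:
- A+B+E: duration 4+5+2=11, value 35+44+26=105
- A+G: duration 4+15=19, value 35+59=94
- B+E+F: duration 5+2+11=18, value 44+26+19=89
- A+D+E: duration 4+13+2=19, value 35+28+26=89
- E+G: duration 2+15=17, value 26+59=85
Best: 105 pts.

105 pts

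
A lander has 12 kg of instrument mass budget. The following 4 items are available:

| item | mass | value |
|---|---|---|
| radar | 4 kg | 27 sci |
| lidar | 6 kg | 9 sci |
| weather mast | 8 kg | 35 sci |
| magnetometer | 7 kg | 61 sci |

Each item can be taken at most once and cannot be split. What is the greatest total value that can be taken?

88 sci

Check high-value combinations within 12 kg:
- radar+magnetometer: mass 4+7=11, value 27+61=88
- radar+weather mast: mass 4+8=12, value 27+35=62
- magnetometer: mass 7, value 61
- radar+lidar: mass 4+6=10, value 27+9=36
Best: 88 sci.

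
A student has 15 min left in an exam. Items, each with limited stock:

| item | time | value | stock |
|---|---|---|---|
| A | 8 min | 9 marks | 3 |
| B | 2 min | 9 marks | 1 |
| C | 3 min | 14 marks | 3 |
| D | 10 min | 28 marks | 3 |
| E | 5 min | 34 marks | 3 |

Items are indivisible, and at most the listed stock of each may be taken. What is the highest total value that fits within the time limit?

Top feasible selections:
- 3×E: time 15, value 102
- 1×B + 1×C + 2×E: time 15, value 91
- 1×C + 2×E: time 13, value 82
- 1×B + 2×E: time 12, value 77
Best: 102 marks.

102 marks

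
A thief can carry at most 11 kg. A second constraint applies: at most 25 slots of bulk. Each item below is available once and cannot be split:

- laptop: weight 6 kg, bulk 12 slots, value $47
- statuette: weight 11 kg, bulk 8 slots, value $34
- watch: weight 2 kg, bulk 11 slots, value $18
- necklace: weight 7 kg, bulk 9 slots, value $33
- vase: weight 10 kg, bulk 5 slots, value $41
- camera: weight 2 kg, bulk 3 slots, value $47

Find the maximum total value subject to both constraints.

$98

Feasible sets respecting both limits:
- watch+necklace+camera: weight 11, bulk 23, value 98
- laptop+camera: weight 8, bulk 15, value 94
- necklace+camera: weight 9, bulk 12, value 80
Best: $98.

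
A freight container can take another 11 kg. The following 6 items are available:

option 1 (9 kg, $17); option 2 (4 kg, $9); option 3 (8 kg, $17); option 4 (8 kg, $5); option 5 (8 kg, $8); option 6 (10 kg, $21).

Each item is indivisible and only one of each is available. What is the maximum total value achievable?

Check high-value combinations within 11 kg:
- option 6: weight 10, value 21
- option 3: weight 8, value 17
- option 1: weight 9, value 17
- option 2: weight 4, value 9
- option 5: weight 8, value 8
Best: $21.

$21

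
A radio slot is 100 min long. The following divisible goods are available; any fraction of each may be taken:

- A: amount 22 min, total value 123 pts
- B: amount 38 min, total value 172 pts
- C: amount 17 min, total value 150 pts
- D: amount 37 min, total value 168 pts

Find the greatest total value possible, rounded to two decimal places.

549.63

Take in order of value per unit:
- C (150/17 per unit): all 17 → value 150, running total 150.00
- A (123/22 per unit): all 22 → value 123, running total 273.00
- D (168/37 per unit): all 37 → value 168, running total 441.00
- B (172/38 per unit): 24 of 38 → value 24×172/38 = 108.6316, running total 549.63
Total 549.63.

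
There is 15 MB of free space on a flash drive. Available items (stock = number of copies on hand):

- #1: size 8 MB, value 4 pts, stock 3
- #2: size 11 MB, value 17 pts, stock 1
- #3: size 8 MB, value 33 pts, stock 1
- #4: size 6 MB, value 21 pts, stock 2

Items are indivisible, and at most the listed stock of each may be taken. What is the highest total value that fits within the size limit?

54 pts

Top feasible selections:
- 1×#3 + 1×#4: size 14, value 54
- 2×#4: size 12, value 42
- 1×#3: size 8, value 33
- 1×#1 + 1×#4: size 14, value 25
Best: 54 pts.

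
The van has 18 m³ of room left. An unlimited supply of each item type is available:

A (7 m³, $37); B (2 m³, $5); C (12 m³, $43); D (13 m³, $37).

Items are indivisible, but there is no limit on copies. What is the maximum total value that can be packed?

$84

Best value-per-unit is A at 37/7; filling with it alone gives 2×37 = 74.
Optimal mix: 2×A + 2×B → volume 18, value 84.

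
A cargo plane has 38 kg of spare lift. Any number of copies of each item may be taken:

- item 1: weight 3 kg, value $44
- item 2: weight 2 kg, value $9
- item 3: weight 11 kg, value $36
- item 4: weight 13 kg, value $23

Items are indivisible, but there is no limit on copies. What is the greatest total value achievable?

Best value-per-unit is item 1 at 44/3; filling with it alone gives 12×44 = 528.
Optimal mix: 12×item 1 + 1×item 2 → weight 38, value 537.

$537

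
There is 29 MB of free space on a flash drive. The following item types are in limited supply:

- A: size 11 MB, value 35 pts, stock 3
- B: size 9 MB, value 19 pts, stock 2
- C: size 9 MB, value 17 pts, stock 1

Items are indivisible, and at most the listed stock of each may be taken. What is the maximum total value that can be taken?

73 pts

Best selections within size 29 and stock limits:
- 1×A + 2×B: size 29, value 73
- 1×A + 1×B + 1×C: size 29, value 71
- 2×A: size 22, value 70
Best: 73 pts.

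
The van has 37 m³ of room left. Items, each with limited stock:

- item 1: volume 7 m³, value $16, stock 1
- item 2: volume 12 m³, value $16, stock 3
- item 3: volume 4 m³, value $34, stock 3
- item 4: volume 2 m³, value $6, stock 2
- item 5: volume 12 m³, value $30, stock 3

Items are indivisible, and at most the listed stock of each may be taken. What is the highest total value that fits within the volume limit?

Best selections within volume 37 and stock limits:
- 3×item 3 + 2×item 5: volume 36, value 162
- 1×item 1 + 3×item 3 + 2×item 4 + 1×item 5: volume 35, value 160
- 1×item 1 + 3×item 3 + 1×item 4 + 1×item 5: volume 33, value 154
Best: $162.

$162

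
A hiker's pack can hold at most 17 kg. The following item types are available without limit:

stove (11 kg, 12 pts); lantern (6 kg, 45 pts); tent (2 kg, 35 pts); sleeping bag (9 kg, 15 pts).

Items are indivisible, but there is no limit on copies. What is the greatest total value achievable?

280 pts

Best value-per-unit is tent at 35/2, and filling with it alone uses weight 8×2=16. No mix of the others beats 8×35 = 280.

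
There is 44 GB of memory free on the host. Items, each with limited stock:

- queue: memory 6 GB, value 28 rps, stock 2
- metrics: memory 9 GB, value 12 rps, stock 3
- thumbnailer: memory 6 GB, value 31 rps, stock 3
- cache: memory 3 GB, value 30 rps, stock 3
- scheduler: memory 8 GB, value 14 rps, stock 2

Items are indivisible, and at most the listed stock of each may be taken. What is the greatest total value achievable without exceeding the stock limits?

239 rps

Top feasible selections:
- 2×queue + 3×thumbnailer + 3×cache: memory 39, value 239
- 1×queue + 3×thumbnailer + 3×cache + 1×scheduler: memory 41, value 225
- 1×queue + 1×metrics + 3×thumbnailer + 3×cache: memory 42, value 223
Best: 239 rps.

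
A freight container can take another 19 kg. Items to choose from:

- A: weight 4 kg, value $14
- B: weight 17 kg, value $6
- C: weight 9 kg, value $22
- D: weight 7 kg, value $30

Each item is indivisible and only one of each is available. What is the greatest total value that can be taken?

$52

Check high-value combinations within 19 kg:
- C+D: weight 9+7=16, value 22+30=52
- A+D: weight 4+7=11, value 14+30=44
- A+C: weight 4+9=13, value 14+22=36
Best: $52.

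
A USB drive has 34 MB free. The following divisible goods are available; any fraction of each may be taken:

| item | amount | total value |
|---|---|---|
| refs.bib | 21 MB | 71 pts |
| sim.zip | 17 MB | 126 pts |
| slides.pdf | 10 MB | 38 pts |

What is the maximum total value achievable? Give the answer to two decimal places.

Take in order of value per unit:
- sim.zip (126/17 per unit): all 17 → value 126, running total 126.00
- slides.pdf (38/10 per unit): all 10 → value 38, running total 164.00
- refs.bib (71/21 per unit): 7 of 21 → value 7×71/21 = 23.6667, running total 187.67
Total 187.67.

187.67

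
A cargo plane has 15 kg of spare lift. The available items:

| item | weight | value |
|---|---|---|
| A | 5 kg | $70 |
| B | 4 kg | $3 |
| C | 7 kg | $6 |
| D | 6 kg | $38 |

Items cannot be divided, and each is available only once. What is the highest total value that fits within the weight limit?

Check high-value combinations within 15 kg:
- A+B+D: weight 5+4+6=15, value 70+3+38=111
- A+D: weight 5+6=11, value 70+38=108
- A+C: weight 5+7=12, value 70+6=76
Best: $111.

$111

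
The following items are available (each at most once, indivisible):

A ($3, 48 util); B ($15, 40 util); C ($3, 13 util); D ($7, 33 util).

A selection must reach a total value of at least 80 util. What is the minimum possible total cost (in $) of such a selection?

Subsets with value ≥ 80, sorted by total cost:
- A+D: cost 10, value 81
- A+C+D: cost 13, value 94
Minimum cost: 10 $.

10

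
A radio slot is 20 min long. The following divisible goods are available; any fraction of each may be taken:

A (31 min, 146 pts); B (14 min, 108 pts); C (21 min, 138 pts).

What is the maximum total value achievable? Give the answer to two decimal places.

Take in order of value per unit:
- B (108/14 per unit): all 14 → value 108, running total 108.00
- C (138/21 per unit): 6 of 21 → value 6×138/21 = 39.4286, running total 147.43
Total 147.43.

147.43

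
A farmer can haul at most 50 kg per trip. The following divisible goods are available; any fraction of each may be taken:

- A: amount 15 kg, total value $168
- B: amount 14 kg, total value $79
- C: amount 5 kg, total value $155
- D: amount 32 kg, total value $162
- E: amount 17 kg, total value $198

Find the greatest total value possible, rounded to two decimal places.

594.36

Take in order of value per unit:
- C (155/5 per unit): all 5 → value 155, running total 155.00
- E (198/17 per unit): all 17 → value 198, running total 353.00
- A (168/15 per unit): all 15 → value 168, running total 521.00
- B (79/14 per unit): 13 of 14 → value 13×79/14 = 73.3571, running total 594.36
Total 594.36.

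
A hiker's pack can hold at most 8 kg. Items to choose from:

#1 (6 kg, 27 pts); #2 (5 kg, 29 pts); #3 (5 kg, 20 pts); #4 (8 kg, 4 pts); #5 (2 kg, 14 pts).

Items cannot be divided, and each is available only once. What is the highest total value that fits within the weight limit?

Check high-value combinations within 8 kg:
- #2+#5: weight 5+2=7, value 29+14=43
- #1+#5: weight 6+2=8, value 27+14=41
- #3+#5: weight 5+2=7, value 20+14=34
- #2: weight 5, value 29
Best: 43 pts.

43 pts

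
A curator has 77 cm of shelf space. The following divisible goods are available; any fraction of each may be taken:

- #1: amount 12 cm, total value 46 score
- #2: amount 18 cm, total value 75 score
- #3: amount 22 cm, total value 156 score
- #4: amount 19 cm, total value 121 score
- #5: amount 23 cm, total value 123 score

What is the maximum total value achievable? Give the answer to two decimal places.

Take in order of value per unit:
- #3 (156/22 per unit): all 22 → value 156, running total 156.00
- #4 (121/19 per unit): all 19 → value 121, running total 277.00
- #5 (123/23 per unit): all 23 → value 123, running total 400.00
- #2 (75/18 per unit): 13 of 18 → value 13×75/18 = 54.1667, running total 454.17
Total 454.17.

454.17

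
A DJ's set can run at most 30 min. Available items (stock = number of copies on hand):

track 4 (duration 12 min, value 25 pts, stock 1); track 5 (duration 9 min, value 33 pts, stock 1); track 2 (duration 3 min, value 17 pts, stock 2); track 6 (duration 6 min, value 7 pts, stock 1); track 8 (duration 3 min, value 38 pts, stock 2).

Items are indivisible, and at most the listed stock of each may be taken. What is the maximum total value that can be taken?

151 pts

Top feasible selections:
- 1×track 4 + 1×track 5 + 1×track 2 + 2×track 8: duration 30, value 151
- 1×track 5 + 2×track 2 + 1×track 6 + 2×track 8: duration 27, value 150
Best: 151 pts.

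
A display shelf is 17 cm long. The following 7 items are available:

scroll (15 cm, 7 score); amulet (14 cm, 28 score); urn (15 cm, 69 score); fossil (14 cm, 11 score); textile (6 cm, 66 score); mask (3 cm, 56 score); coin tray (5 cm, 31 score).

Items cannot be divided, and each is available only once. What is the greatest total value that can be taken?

153 score

Check high-value combinations within 17 cm:
- textile+mask+coin tray: length 6+3+5=14, value 66+56+31=153
- textile+mask: length 6+3=9, value 66+56=122
- textile+coin tray: length 6+5=11, value 66+31=97
- mask+coin tray: length 3+5=8, value 56+31=87
Best: 153 score.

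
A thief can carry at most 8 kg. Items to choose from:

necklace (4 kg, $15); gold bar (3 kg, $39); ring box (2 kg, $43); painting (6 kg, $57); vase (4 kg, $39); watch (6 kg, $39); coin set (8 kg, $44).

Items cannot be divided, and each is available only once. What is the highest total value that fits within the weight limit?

Check high-value combinations within 8 kg:
- ring box+painting: weight 2+6=8, value 43+57=100
- gold bar+ring box: weight 3+2=5, value 39+43=82
- ring box+vase: weight 2+4=6, value 43+39=82
- ring box+watch: weight 2+6=8, value 43+39=82
- gold bar+vase: weight 3+4=7, value 39+39=78
Best: $100.

$100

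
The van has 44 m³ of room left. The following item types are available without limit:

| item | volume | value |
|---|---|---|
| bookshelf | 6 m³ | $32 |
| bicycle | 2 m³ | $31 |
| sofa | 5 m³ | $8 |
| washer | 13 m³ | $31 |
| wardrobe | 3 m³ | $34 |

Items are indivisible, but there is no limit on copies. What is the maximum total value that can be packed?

Best value-per-unit is bicycle at 31/2, and filling with it alone uses volume 22×2=44. No mix of the others beats 22×31 = 682.

$682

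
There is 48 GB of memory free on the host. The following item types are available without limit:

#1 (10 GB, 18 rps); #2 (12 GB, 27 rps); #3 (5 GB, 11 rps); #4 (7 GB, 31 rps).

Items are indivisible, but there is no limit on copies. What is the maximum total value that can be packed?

Best value-per-unit is #4 at 31/7; filling with it alone gives 6×31 = 186.
Optimal mix: 1×#3 + 6×#4 → memory 47, value 197.

197 rps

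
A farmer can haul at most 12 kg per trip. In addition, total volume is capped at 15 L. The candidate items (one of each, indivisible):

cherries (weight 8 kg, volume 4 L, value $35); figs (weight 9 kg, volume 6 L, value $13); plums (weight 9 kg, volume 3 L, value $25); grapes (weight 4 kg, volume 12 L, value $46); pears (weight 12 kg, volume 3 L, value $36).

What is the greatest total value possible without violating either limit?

$46

Feasible sets respecting both limits:
- grapes: weight 4, volume 12, value 46
- pears: weight 12, volume 3, value 36
- cherries: weight 8, volume 4, value 35
- plums: weight 9, volume 3, value 25
Best: $46.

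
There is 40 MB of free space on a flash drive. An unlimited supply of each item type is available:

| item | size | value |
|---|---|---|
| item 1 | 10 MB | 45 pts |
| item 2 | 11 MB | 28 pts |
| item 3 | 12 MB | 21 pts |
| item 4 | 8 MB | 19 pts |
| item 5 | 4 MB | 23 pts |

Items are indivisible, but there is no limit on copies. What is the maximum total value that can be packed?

Best value-per-unit is item 5 at 23/4, and filling with it alone uses size 10×4=40. No mix of the others beats 10×23 = 230.

230 pts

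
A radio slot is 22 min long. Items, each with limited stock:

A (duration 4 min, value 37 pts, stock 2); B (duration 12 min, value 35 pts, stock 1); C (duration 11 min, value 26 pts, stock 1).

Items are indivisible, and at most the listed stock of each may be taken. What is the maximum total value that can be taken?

109 pts

Top feasible selections:
- 2×A + 1×B: duration 20, value 109
- 2×A + 1×C: duration 19, value 100
- 2×A: duration 8, value 74
- 1×A + 1×B: duration 16, value 72
Best: 109 pts.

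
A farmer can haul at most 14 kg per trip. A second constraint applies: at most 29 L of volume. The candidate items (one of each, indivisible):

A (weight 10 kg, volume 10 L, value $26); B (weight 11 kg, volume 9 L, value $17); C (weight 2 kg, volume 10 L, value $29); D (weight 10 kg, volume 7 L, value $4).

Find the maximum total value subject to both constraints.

$55

Feasible sets respecting both limits:
- A+C: weight 12, volume 20, value 55
- B+C: weight 13, volume 19, value 46
- C+D: weight 12, volume 17, value 33
Best: $55.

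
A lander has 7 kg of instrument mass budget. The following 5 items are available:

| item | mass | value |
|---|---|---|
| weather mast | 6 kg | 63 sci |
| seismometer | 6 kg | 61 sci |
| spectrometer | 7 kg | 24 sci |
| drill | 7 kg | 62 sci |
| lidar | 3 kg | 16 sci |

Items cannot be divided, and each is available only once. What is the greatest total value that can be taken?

63 sci

Check high-value combinations within 7 kg:
- weather mast: mass 6, value 63
- drill: mass 7, value 62
- seismometer: mass 6, value 61
- spectrometer: mass 7, value 24
Best: 63 sci.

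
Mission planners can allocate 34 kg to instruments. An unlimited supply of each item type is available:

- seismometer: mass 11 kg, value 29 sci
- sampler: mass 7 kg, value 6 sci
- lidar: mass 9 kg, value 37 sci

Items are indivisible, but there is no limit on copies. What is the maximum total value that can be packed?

117 sci

Best value-per-unit is lidar at 37/9; filling with it alone gives 3×37 = 111.
Optimal mix: 1×sampler + 3×lidar → mass 34, value 117.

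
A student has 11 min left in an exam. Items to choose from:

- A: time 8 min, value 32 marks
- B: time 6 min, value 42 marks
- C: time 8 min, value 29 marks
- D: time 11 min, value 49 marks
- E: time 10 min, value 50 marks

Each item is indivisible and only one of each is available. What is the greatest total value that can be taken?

50 marks

This is a 0/1 knapsack; check combinations near the capacity.
- E: time 10, value 50
- D: time 11, value 49
- B: time 6, value 42
- A: time 8, value 32
Best: 50 marks.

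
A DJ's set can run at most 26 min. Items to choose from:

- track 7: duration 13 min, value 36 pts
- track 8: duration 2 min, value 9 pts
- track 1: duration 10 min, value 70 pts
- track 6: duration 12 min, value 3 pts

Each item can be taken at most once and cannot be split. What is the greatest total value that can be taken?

115 pts

Check high-value combinations within 26 min:
- track 7+track 8+track 1: duration 13+2+10=25, value 36+9+70=115
- track 7+track 1: duration 13+10=23, value 36+70=106
- track 8+track 1+track 6: duration 2+10+12=24, value 9+70+3=82
- track 8+track 1: duration 2+10=12, value 9+70=79
Best: 115 pts.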